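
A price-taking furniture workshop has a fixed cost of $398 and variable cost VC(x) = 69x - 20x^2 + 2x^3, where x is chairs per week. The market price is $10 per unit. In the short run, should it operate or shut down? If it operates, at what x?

Variable cost is VC = 69x - 20x^2 + 2x^3, so AVC = VC/x = 69 - 20x + 2x^2 and MC = dTC/dx = 69 - 40x + 6x^2.
The AVC parabola has its vertex at x = 20/4 = 5, where AVC = 69 - 20·5 + 2·5^2 = $19.
Since P = $10 < min AVC = $19, price fails to cover variable cost at any output.
Best response: produce nothing and absorb the $398 fixed cost.

Shut down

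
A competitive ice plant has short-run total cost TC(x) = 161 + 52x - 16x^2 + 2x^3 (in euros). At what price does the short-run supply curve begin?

The firm shuts down when price falls below the minimum of average variable cost. AVC = VC/x = 52 - 16x + 2x^2.
dAVC/dx = -16 + 4x = 0 gives x = 4. min AVC = 52 - 16·4 + 2·4^2 = 20.
So the shutdown price is €20.

€20 per unit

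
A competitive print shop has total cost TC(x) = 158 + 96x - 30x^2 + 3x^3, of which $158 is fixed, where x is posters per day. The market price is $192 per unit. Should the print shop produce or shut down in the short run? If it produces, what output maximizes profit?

Produce at x = 8

Variable cost is VC = 96x - 30x^2 + 3x^3, so AVC = VC/x = 96 - 30x + 3x^2 and MC = dTC/dx = 96 - 60x + 9x^2.
AVC hits its minimum where MC = AVC, at x = 5, giving min AVC = 96 - 30·5 + 3·5^2 = $21.
Because $192 ≥ $21, revenue can cover variable cost; the firm operates.
Set P = MC: 192 = 96 - 60x + 9x^2 → -96 - 60x + 9x^2 = 0. The roots are x = -4/3 and x = 8; the profit-maximizing output is on the rising part of MC, so x* = 8.
Check: AVC at x = 8 is $48 ≤ P, so revenue covers variable cost.
Profit = P·x − TC = 192·8 − 542 = $994.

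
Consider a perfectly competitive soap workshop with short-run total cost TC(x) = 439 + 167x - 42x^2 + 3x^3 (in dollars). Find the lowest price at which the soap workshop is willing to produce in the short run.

The firm shuts down when price falls below the minimum of average variable cost. AVC = VC/x = 167 - 42x + 3x^2.
dAVC/dx = -42 + 6x = 0 gives x = 7. min AVC = 167 - 42·7 + 3·7^2 = 20.
For P < $20 the firm produces nothing.

$20 per unit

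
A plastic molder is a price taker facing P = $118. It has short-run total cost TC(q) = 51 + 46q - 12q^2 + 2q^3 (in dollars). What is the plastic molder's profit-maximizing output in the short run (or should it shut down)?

Produce at q = 6

Variable cost is VC = 46q - 12q^2 + 2q^3, so AVC = VC/q = 46 - 12q + 2q^2 and MC = dTC/dq = 46 - 24q + 6q^2.
The AVC parabola has its vertex at q = 12/4 = 3, where AVC = 46 - 12·3 + 2·3^2 = $28.
Since P = $118 ≥ min AVC = $28, price covers variable cost and the firm should produce.
Set P = MC: 118 = 46 - 24q + 6q^2 → -72 - 24q + 6q^2 = 0. The roots are q = -2 and q = 6; the profit-maximizing output is on the rising part of MC, so q* = 6.
Check: AVC at q = 6 is $46 ≤ P, so revenue covers variable cost.
Profit = P·q − TC = 118·6 − 327 = $381.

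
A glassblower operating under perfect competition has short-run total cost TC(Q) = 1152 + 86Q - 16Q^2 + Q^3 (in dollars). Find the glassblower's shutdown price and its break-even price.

AVC = 86 - 16Q + Q^2; minimized at Q = 8, giving min AVC = $22. That is the shutdown price.
ATC = 1152/Q + 86 - 16Q + Q^2. Setting dATC/dQ = −1152/Q^2 − 16 + 2Q = 0 gives Q = 12 (since 2·12^3 − 16·12^2 = 1152).
min ATC = 1152/12 + 86 − 16·12 + 12^2 = $134. That is the break-even price.
For $22 ≤ P < $134 the firm produces at a loss; below $22 it shuts down.

Shutdown price = $22; break-even price = $134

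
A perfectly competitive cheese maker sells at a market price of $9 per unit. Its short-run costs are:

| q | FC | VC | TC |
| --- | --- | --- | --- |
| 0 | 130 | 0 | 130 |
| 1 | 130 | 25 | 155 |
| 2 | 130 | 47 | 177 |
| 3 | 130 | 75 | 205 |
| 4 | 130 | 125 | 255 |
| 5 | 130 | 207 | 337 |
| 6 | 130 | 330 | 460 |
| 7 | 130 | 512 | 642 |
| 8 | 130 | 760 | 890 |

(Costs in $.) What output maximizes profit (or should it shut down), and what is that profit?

q = 0 (shut down); profit = -$130

Compute π = P·q − TC at each output: q=0: -130; q=1: -146; q=2: -159; q=3: -178; q=4: -219; q=5: -292; q=6: -406; q=7: -579; q=8: -818.
Profit is highest at q = 0. Equivalently, the lowest AVC in the table is 47/2 ≈ $23.50 at q = 2, and P = $9 falls below it — price never covers variable cost, so the firm shuts down and loses only its fixed cost.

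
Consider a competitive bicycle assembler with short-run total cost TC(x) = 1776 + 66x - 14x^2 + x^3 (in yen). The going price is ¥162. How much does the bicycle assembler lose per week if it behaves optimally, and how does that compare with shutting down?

AVC = 66 - 14x + x^2 has its minimum ¥17 at x = 7; price ¥162 clears that bar, so the firm operates.
MC = 66 - 28x + 3x^2. Setting P = MC and taking the root on the rising branch gives x* = 12.
TR = 162·12 = 1944. TC = 1776 + 504 = 2280. Profit = 1944 − 2280 = -¥336.
By producing, the firm covers all variable cost plus ¥1440 of fixed cost; shutting down would lose the full ¥1776.

Profit = -¥336 at x = 12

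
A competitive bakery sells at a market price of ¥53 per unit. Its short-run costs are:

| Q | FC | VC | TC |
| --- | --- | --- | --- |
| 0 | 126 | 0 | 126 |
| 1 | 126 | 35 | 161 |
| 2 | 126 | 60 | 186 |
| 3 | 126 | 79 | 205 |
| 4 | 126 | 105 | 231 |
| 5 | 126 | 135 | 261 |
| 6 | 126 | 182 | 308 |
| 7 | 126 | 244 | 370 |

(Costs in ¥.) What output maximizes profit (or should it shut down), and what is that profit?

Profit at each row (π = 53Q − TC): Q=0: -126; Q=1: -108; Q=2: -80; Q=3: -46; Q=4: -19; Q=5: 4; Q=6: 10; Q=7: 1.
Profit is maximized at Q = 6. AVC there is 182/6 = ¥30.33 ≤ P, so producing beats shutting down (which would give -¥126).

Q = 6; profit = ¥10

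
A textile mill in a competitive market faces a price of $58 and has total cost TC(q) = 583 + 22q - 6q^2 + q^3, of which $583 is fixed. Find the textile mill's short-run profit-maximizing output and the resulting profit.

Profit = -$367 at q = 6

AVC = 22 - 6q + q^2; min AVC = $13 at q = 3. Since P = $58 ≥ min AVC, the firm produces.
MC = 22 - 12q + 3q^2. Setting P = MC and taking the root on the rising branch gives q* = 6.
TR = 58·6 = 348. TC = 583 + 132 = 715. Profit = 348 − 715 = -$367.
Shutting down would mean losing the fixed cost of $583, so operating at a loss of $367 is better by $216.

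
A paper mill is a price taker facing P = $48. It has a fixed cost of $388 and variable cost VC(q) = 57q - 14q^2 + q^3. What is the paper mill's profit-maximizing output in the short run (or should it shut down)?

Strip out fixed cost: VC = 57q - 14q^2 + q^3. Then AVC = 57 - 14q + q^2 and MC = 57 - 28q + 3q^2.
The AVC parabola has its vertex at q = 14/2 = 7, where AVC = 57 - 14·7 + 7^2 = $8.
Since P = $48 ≥ min AVC = $8, price covers variable cost and the firm should produce.
Set P = MC: 48 = 57 - 28q + 3q^2 → 9 - 28q + 3q^2 = 0. The roots are q = 1/3 and q = 9; the profit-maximizing output is on the rising part of MC, so q* = 9.
Check: AVC at q = 9 is $12 ≤ P, so revenue covers variable cost.
Profit = P·q − TC = 48·9 − 496 = -$64, a loss, but smaller than the $388 fixed cost the firm would lose by shutting down.

Produce at q = 9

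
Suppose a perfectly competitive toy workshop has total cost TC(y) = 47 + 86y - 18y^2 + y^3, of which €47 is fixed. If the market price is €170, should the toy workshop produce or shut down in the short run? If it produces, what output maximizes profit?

Produce at y = 14

Variable cost is VC = 86y - 18y^2 + y^3, so AVC = VC/y = 86 - 18y + y^2 and MC = dTC/dy = 86 - 36y + 3y^2.
AVC hits its minimum where MC = AVC, at y = 9, giving min AVC = 86 - 18·9 + 9^2 = €5.
Because €170 ≥ €5, revenue can cover variable cost; the firm operates.
Solving P = MC: -84 - 36y + 3y^2 = 0 ⇒ y = -2 or 14. On the upward-sloping branch, y* = 14.
Check: AVC at y = 14 is €30 ≤ P, so revenue covers variable cost.
Profit = P·y − TC = 170·14 − 467 = €1913.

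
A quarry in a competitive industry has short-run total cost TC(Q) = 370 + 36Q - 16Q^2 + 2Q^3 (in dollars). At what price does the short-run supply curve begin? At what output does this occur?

$4 per unit, at Q = 4

The shutdown price is the minimum of AVC. VC = 36Q - 16Q^2 + 2Q^3, so AVC = 36 - 16Q + 2Q^2.
dAVC/dQ = -16 + 4Q = 0 gives Q = 4. min AVC = 36 - 16·4 + 2·4^2 = 4.
The firm shuts down for any P below $4.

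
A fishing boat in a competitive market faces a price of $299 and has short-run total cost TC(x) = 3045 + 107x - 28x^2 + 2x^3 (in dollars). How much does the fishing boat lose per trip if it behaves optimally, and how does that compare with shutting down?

Profit = -$165 at x = 12

AVC = 107 - 28x + 2x^2; min AVC = $9 at x = 7. Since P = $299 ≥ min AVC, the firm produces.
With MC = 107 - 56x + 6x^2, P = MC on the upward-sloping part at x* = 12.
TR = 299·12 = 3588. TC = 3045 + 708 = 3753. Profit = 3588 − 3753 = -$165.
Shutting down would mean losing the fixed cost of $3045, so operating at a loss of $165 is better by $2880.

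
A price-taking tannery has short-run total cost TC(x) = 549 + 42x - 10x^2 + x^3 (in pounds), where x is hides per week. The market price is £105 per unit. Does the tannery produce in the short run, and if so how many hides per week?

Variable cost is VC = 42x - 10x^2 + x^3, so AVC = VC/x = 42 - 10x + x^2 and MC = dTC/dx = 42 - 20x + 3x^2.
AVC is minimized where dAVC/dx = -10 + 2x = 0, at x = 5; min AVC = 42 - 10·5 + 5^2 = £17.
Because £105 ≥ £17, revenue can cover variable cost; the firm operates.
Solving P = MC: -63 - 20x + 3x^2 = 0 ⇒ x = -7/3 or 9. On the upward-sloping branch, x* = 9.
Check: AVC at x = 9 is £33 ≤ P, so revenue covers variable cost.
Profit = P·x − TC = 105·9 − 846 = £99.

Produce at x = 9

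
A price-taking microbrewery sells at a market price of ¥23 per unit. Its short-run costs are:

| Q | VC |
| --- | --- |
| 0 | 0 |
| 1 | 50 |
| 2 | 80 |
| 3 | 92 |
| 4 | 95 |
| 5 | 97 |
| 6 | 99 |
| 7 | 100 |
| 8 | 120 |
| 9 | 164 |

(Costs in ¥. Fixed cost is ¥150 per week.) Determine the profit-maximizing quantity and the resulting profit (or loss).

Tabulate TR − TC: Q=0: -150; Q=1: -177; Q=2: -184; Q=3: -173; Q=4: -153; Q=5: -132; Q=6: -111; Q=7: -89; Q=8: -86; Q=9: -107.
Profit is maximized at Q = 8. AVC there is 120/8 = ¥15 ≤ P, so producing beats shutting down (which would give -¥150).

Q = 8; profit = -¥86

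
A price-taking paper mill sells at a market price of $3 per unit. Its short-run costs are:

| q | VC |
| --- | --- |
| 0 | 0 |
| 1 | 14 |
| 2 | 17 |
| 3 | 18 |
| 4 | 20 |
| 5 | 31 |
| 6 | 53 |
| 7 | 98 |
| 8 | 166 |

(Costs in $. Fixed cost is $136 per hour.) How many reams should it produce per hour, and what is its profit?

Profit at each row (π = 3q − TC): q=0: -136; q=1: -147; q=2: -147; q=3: -145; q=4: -144; q=5: -152; q=6: -171; q=7: -213; q=8: -278.
Profit is highest at q = 0. Equivalently, the lowest AVC in the table is 20/4 ≈ $5 at q = 4, and P = $3 falls below it — price never covers variable cost, so the firm shuts down and loses only its fixed cost.

q = 0 (shut down); profit = -$136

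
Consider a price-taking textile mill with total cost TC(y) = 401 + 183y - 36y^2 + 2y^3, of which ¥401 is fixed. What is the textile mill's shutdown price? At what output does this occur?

¥21 per unit, at y = 9

The shutdown price is the minimum of AVC. VC = 183y - 36y^2 + 2y^3, so AVC = 183 - 36y + 2y^2.
At the minimum of AVC, MC = AVC. MC = 183 - 72y + 6y^2; setting MC = AVC gives 4y^2 - 36y = 0, so y = 9. min AVC = 21.
The firm shuts down for any P below ¥21.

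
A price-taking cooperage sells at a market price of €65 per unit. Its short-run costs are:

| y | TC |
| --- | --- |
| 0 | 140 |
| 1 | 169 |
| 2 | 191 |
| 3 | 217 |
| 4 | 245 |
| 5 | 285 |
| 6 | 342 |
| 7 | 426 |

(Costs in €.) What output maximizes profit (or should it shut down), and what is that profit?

y = 6; profit = €48

Tabulate TR − TC: y=0: -140; y=1: -104; y=2: -61; y=3: -22; y=4: 15; y=5: 40; y=6: 48; y=7: 29.
Profit is maximized at y = 6. AVC there is 202/6 = €33.67 ≤ P, so producing beats shutting down (which would give -€140).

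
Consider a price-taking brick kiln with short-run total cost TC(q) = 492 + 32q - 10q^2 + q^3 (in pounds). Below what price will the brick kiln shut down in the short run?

Short-run supply begins at min AVC. From VC = 32q - 10q^2 + q^3, AVC = 32 - 10q + q^2.
At the minimum of AVC, MC = AVC. MC = 32 - 20q + 3q^2; setting MC = AVC gives 2q^2 - 10q = 0, so q = 5. min AVC = 7.
The firm shuts down for any P below £7.

£7 per unit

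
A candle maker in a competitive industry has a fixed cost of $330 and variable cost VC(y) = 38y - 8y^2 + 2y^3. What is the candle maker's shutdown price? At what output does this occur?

The shutdown price is the minimum of AVC. VC = 38y - 8y^2 + 2y^3, so AVC = 38 - 8y + 2y^2.
At the minimum of AVC, MC = AVC. MC = 38 - 16y + 6y^2; setting MC = AVC gives 4y^2 - 8y = 0, so y = 2. min AVC = 30.
For P < $30 the firm produces nothing.

$30 per unit, at y = 2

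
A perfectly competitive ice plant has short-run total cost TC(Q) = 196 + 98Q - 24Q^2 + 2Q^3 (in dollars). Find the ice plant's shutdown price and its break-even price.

Shutdown price = $26; break-even price = $56

AVC = 98 - 24Q + 2Q^2; minimized at Q = 6, giving min AVC = $26. That is the shutdown price.
ATC = 196/Q + 98 - 24Q + 2Q^2. Setting dATC/dQ = −196/Q^2 − 24 + 4Q = 0 gives Q = 7 (since 4·7^3 − 24·7^2 = 196).
min ATC = 196/7 + 98 − 24·7 + 2·7^2 = $56. That is the break-even price.
Between these two prices the firm operates at a loss; above $56 it earns a profit.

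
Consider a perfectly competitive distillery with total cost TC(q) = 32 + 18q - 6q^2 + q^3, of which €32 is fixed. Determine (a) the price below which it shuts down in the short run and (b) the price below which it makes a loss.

AVC = 18 - 6q + q^2; minimized at q = 3, giving min AVC = €9. That is the shutdown price.
ATC = 32/q + 18 - 6q + q^2. Setting dATC/dq = −32/q^2 − 6 + 2q = 0 gives q = 4 (since 2·4^3 − 6·4^2 = 32).
min ATC = 32/4 + 18 − 6·4 + 4^2 = €18. That is the break-even price.
Between these two prices the firm operates at a loss; above €18 it earns a profit.

Shutdown price = €9; break-even price = €18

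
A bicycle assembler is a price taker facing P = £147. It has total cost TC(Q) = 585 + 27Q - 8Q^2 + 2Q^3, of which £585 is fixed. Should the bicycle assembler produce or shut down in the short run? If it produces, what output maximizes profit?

From TC, MC = TC'(Q) = 27 - 16Q + 6Q^2 and AVC = VC/Q = 27 - 8Q + 2Q^2.
AVC is minimized where dAVC/dQ = -8 + 4Q = 0, at Q = 2; min AVC = 27 - 8·2 + 2·2^2 = £19.
P = £147 exceeds min AVC = £19, so the firm stays open.
Set P = MC: 147 = 27 - 16Q + 6Q^2 → -120 - 16Q + 6Q^2 = 0. The roots are Q = -10/3 and Q = 6; the profit-maximizing output is on the rising part of MC, so Q* = 6.
Check: AVC at Q = 6 is £51 ≤ P, so revenue covers variable cost.
Profit = P·Q − TC = 147·6 − 891 = -£9, a loss, but smaller than the £585 fixed cost the firm would lose by shutting down.

Produce at Q = 6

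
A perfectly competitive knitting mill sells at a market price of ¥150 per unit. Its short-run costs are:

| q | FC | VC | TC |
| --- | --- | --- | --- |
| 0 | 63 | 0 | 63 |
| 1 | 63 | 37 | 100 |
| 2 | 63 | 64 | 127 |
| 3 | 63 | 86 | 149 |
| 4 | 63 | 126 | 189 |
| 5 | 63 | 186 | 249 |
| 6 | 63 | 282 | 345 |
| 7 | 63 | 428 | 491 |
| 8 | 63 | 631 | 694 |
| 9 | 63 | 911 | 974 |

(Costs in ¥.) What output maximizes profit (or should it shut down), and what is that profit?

Profit at each row (π = 150q − TC): q=0: -63; q=1: 50; q=2: 173; q=3: 301; q=4: 411; q=5: 501; q=6: 555; q=7: 559; q=8: 506; q=9: 376.
Profit is maximized at q = 7. AVC there is 428/7 = ¥61.14 ≤ P, so producing beats shutting down (which would give -¥63).

q = 7; profit = ¥559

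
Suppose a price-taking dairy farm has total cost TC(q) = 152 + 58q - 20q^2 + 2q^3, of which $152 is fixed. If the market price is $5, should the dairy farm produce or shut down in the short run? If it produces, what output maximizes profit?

From TC, MC = TC'(q) = 58 - 40q + 6q^2 and AVC = VC/q = 58 - 20q + 2q^2.
AVC is minimized where dAVC/dq = -20 + 4q = 0, at q = 5; min AVC = 58 - 20·5 + 2·5^2 = $8.
P = $5 lies below min AVC = $8; no output level covers variable cost.
Best response: produce nothing and absorb the $152 fixed cost.

Shut down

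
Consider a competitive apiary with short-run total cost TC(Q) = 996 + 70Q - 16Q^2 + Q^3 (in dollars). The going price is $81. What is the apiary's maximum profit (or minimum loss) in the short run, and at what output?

AVC = 70 - 16Q + Q^2 has its minimum $6 at Q = 8; price $81 clears that bar, so the firm operates.
MC = 70 - 32Q + 3Q^2. Setting P = MC and taking the root on the rising branch gives Q* = 11.
TR = 81·11 = 891. TC = 996 + 165 = 1161. Profit = 891 − 1161 = -$270.
By producing, the firm covers all variable cost plus $726 of fixed cost; shutting down would lose the full $996.

Profit = -$270 at Q = 11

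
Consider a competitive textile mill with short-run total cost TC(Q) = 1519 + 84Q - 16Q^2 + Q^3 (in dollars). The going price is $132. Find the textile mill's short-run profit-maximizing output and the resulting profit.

Profit = -$367 at Q = 12

AVC = 84 - 16Q + Q^2; min AVC = $20 at Q = 8. Since P = $132 ≥ min AVC, the firm produces.
With MC = 84 - 32Q + 3Q^2, P = MC on the upward-sloping part at Q* = 12.
TR = 132·12 = 1584. TC = 1519 + 432 = 1951. Profit = 1584 − 1951 = -$367.
Shutting down would mean losing the fixed cost of $1519, so operating at a loss of $367 is better by $1152.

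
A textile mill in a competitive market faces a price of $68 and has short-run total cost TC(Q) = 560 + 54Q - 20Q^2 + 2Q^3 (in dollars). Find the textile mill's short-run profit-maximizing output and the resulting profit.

AVC = 54 - 20Q + 2Q^2 has its minimum $4 at Q = 5; price $68 clears that bar, so the firm operates.
MC = 54 - 40Q + 6Q^2. Setting P = MC and taking the root on the rising branch gives Q* = 7.
TR = 68·7 = 476. TC = 560 + 84 = 644. Profit = 476 − 644 = -$168.
That loss of $168 beats the $560 the firm would lose by shutting down; producing recovers $392 of fixed cost.

Profit = -$168 at Q = 7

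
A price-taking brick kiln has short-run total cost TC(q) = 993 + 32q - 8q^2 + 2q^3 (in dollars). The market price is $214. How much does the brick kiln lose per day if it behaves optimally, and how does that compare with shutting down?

AVC = 32 - 8q + 2q^2 has its minimum $24 at q = 2; price $214 clears that bar, so the firm operates.
MC = 32 - 16q + 6q^2. Setting P = MC and taking the root on the rising branch gives q* = 7.
TR = 214·7 = 1498. TC = 993 + 518 = 1511. Profit = 1498 − 1511 = -$13.
By producing, the firm covers all variable cost plus $980 of fixed cost; shutting down would lose the full $993.

Profit = -$13 at q = 7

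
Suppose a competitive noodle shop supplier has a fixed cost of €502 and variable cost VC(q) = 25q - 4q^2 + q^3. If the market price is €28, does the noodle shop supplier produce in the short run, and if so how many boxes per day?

Strip out fixed cost: VC = 25q - 4q^2 + q^3. Then AVC = 25 - 4q + q^2 and MC = 25 - 8q + 3q^2.
AVC hits its minimum where MC = AVC, at q = 2, giving min AVC = 25 - 4·2 + 2^2 = €21.
Since P = €28 ≥ min AVC = €21, price covers variable cost and the firm should produce.
Solving P = MC: -3 - 8q + 3q^2 = 0 ⇒ q = -1/3 or 3. On the upward-sloping branch, q* = 3.
Check: AVC at q = 3 is €22 ≤ P, so revenue covers variable cost.
Profit = P·q − TC = 28·3 − 568 = -€484, a loss, but smaller than the €502 fixed cost the firm would lose by shutting down.

Produce at q = 3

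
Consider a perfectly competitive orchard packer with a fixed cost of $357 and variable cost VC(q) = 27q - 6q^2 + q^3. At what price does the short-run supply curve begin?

$18 per unit

Short-run supply begins at min AVC. From VC = 27q - 6q^2 + q^3, AVC = 27 - 6q + q^2.
At the minimum of AVC, MC = AVC. MC = 27 - 12q + 3q^2; setting MC = AVC gives 2q^2 - 6q = 0, so q = 3. min AVC = 18.
For P < $18 the firm produces nothing.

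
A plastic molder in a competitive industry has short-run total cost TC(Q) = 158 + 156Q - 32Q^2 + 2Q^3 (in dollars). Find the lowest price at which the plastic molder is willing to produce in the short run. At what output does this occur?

$28 per unit, at Q = 8

The shutdown price is the minimum of AVC. VC = 156Q - 32Q^2 + 2Q^3, so AVC = 156 - 32Q + 2Q^2.
At the minimum of AVC, MC = AVC. MC = 156 - 64Q + 6Q^2; setting MC = AVC gives 4Q^2 - 32Q = 0, so Q = 8. min AVC = 28.
The firm shuts down for any P below $28.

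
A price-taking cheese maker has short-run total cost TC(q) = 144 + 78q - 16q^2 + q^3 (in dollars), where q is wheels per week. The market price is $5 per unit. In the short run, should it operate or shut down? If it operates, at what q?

Variable cost is VC = 78q - 16q^2 + q^3, so AVC = VC/q = 78 - 16q + q^2 and MC = dTC/dq = 78 - 32q + 3q^2.
The AVC parabola has its vertex at q = 16/2 = 8, where AVC = 78 - 16·8 + 8^2 = $14.
P = $5 lies below min AVC = $14; no output level covers variable cost.
Shutting down limits the loss to fixed cost, $144.

Shut down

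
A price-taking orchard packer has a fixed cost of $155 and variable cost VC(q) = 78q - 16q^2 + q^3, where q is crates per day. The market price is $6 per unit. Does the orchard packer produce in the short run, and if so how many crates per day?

Shut down

From TC, MC = TC'(q) = 78 - 32q + 3q^2 and AVC = VC/q = 78 - 16q + q^2.
AVC is minimized where dAVC/dq = -16 + 2q = 0, at q = 8; min AVC = 78 - 16·8 + 8^2 = $14.
With P < min AVC ($6 < $14), every unit sold adds to the loss.
Best response: produce nothing and absorb the $155 fixed cost.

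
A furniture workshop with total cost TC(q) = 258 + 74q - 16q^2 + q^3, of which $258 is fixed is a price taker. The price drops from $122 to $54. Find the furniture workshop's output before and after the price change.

MC = 74 - 32q + 3q^2; the shutdown threshold is min AVC = $10 (at q = 8).
At P = $122 ≥ min AVC, set P = MC on the rising branch: q = 12.
At P = $54 ≥ min AVC, set P = MC: q = 10. The firm stays open but cuts output.

Output falls from 12 to 10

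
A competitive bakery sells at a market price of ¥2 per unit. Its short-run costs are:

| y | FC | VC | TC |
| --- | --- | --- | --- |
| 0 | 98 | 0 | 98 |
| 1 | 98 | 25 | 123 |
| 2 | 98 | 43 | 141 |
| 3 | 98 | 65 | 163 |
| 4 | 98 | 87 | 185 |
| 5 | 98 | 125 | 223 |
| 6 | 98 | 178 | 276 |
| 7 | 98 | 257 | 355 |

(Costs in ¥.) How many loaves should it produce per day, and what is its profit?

Compute π = P·y − TC at each output: y=0: -98; y=1: -121; y=2: -137; y=3: -157; y=4: -177; y=5: -213; y=6: -264; y=7: -341.
Profit is highest at y = 0. Equivalently, the lowest AVC in the table is 43/2 ≈ ¥21.50 at y = 2, and P = ¥2 falls below it — price never covers variable cost, so the firm shuts down and loses only its fixed cost.

y = 0 (shut down); profit = -¥98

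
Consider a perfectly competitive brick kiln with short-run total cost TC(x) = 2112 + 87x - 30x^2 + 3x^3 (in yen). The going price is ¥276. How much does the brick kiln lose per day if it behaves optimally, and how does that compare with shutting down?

AVC = 87 - 30x + 3x^2 has its minimum ¥12 at x = 5; price ¥276 clears that bar, so the firm operates.
MC = 87 - 60x + 9x^2. Setting P = MC and taking the root on the rising branch gives x* = 9.
TR = 276·9 = 2484. TC = 2112 + 540 = 2652. Profit = 2484 − 2652 = -¥168.
By producing, the firm covers all variable cost plus ¥1944 of fixed cost; shutting down would lose the full ¥2112.

Profit = -¥168 at x = 9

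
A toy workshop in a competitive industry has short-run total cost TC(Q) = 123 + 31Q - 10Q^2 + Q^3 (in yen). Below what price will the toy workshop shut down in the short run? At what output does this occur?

¥6 per unit, at Q = 5

The firm shuts down when price falls below the minimum of average variable cost. AVC = VC/Q = 31 - 10Q + Q^2.
At the minimum of AVC, MC = AVC. MC = 31 - 20Q + 3Q^2; setting MC = AVC gives 2Q^2 - 10Q = 0, so Q = 5. min AVC = 6.
The firm shuts down for any P below ¥6.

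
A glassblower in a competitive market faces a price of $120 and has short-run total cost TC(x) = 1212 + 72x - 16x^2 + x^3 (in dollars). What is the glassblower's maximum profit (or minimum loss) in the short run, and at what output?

Profit = -$60 at x = 12

AVC = 72 - 16x + x^2; min AVC = $8 at x = 8. Since P = $120 ≥ min AVC, the firm produces.
With MC = 72 - 32x + 3x^2, P = MC on the upward-sloping part at x* = 12.
TR = 120·12 = 1440. TC = 1212 + 288 = 1500. Profit = 1440 − 1500 = -$60.
By producing, the firm covers all variable cost plus $1152 of fixed cost; shutting down would lose the full $1212.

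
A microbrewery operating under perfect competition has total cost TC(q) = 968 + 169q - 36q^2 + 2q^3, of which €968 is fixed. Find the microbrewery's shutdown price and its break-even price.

Shutdown price = €7; break-even price = €103

Shutdown price = min AVC. AVC = 169 - 36q + 2q^2, with vertex at q = 9 and minimum €7.
ATC = 968/q + 169 - 36q + 2q^2. Setting dATC/dq = −968/q^2 − 36 + 4q = 0 gives q = 11 (since 4·11^3 − 36·11^2 = 968).
min ATC = 968/11 + 169 − 36·11 + 2·11^2 = €103. That is the break-even price.
For €7 ≤ P < €103 the firm produces at a loss; below €7 it shuts down.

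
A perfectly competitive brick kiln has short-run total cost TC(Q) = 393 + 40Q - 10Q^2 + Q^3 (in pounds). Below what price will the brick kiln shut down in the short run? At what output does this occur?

£15 per unit, at Q = 5

The shutdown price is the minimum of AVC. VC = 40Q - 10Q^2 + Q^3, so AVC = 40 - 10Q + Q^2.
dAVC/dQ = -10 + 2Q = 0 gives Q = 5. min AVC = 40 - 10·5 + 5^2 = 15.
So the shutdown price is £15.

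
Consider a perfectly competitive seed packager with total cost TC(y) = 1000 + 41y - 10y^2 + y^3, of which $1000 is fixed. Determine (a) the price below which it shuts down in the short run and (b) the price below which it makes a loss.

AVC = 41 - 10y + y^2; minimized at y = 5, giving min AVC = $16. That is the shutdown price.
ATC = 1000/y + 41 - 10y + y^2. Setting dATC/dy = −1000/y^2 − 10 + 2y = 0 gives y = 10 (since 2·10^3 − 10·10^2 = 1000).
min ATC = 1000/10 + 41 − 10·10 + 10^2 = $141. That is the break-even price.
For $16 ≤ P < $141 the firm produces at a loss; below $16 it shuts down.

Shutdown price = $16; break-even price = $141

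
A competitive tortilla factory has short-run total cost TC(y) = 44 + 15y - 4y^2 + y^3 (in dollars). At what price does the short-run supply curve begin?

The shutdown price is the minimum of AVC. VC = 15y - 4y^2 + y^3, so AVC = 15 - 4y + y^2.
dAVC/dy = -4 + 2y = 0 gives y = 2. min AVC = 15 - 4·2 + 2^2 = 11.
So the shutdown price is $11.

$11 per unit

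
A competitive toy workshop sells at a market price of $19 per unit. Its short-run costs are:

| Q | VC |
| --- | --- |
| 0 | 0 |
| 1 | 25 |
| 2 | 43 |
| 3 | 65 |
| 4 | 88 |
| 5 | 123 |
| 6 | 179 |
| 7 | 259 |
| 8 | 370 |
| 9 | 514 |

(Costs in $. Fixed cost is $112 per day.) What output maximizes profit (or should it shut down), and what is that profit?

Compute π = P·Q − TC at each output: Q=0: -112; Q=1: -118; Q=2: -117; Q=3: -120; Q=4: -124; Q=5: -140; Q=6: -177; Q=7: -238; Q=8: -330; Q=9: -455.
Profit is highest at Q = 0. Equivalently, the lowest AVC in the table is 43/2 ≈ $21.50 at Q = 2, and P = $19 falls below it — price never covers variable cost, so the firm shuts down and loses only its fixed cost.

Q = 0 (shut down); profit = -$112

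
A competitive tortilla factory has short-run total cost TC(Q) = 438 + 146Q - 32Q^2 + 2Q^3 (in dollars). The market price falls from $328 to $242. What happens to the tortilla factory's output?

Output falls from 13 to 12

AVC = 146 - 32Q + 2Q^2, minimized at Q = 8 where min AVC = $18. MC = 146 - 64Q + 6Q^2.
At P = $328 ≥ min AVC, set P = MC on the rising branch: Q = 13.
At P = $242 ≥ min AVC, set P = MC: Q = 12. The firm stays open but cuts output.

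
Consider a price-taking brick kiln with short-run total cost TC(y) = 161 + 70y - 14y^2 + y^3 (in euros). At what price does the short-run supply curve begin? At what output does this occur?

Short-run supply begins at min AVC. From VC = 70y - 14y^2 + y^3, AVC = 70 - 14y + y^2.
At the minimum of AVC, MC = AVC. MC = 70 - 28y + 3y^2; setting MC = AVC gives 2y^2 - 14y = 0, so y = 7. min AVC = 21.
For P < €21 the firm produces nothing.

€21 per unit, at y = 7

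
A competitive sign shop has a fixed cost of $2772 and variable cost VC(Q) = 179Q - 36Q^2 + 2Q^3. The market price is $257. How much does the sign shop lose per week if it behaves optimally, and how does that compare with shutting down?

AVC = 179 - 36Q + 2Q^2; min AVC = $17 at Q = 9. Since P = $257 ≥ min AVC, the firm produces.
With MC = 179 - 72Q + 6Q^2, P = MC on the upward-sloping part at Q* = 13.
TR = 257·13 = 3341. TC = 2772 + 637 = 3409. Profit = 3341 − 3409 = -$68.
That loss of $68 beats the $2772 the firm would lose by shutting down; producing recovers $2704 of fixed cost.

Profit = -$68 at Q = 13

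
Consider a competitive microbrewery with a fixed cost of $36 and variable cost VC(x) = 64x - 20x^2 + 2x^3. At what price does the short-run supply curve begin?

Short-run supply begins at min AVC. From VC = 64x - 20x^2 + 2x^3, AVC = 64 - 20x + 2x^2.
At the minimum of AVC, MC = AVC. MC = 64 - 40x + 6x^2; setting MC = AVC gives 4x^2 - 20x = 0, so x = 5. min AVC = 14.
So the shutdown price is $14.

$14 per unit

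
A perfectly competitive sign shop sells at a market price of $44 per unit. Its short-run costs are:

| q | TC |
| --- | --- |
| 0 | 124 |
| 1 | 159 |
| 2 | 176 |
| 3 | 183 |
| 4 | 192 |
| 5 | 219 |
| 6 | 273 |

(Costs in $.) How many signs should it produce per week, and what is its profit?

q = 5; profit = $1

Profit at each row (π = 44q − TC): q=0: -124; q=1: -115; q=2: -88; q=3: -51; q=4: -16; q=5: 1; q=6: -9.
Profit is maximized at q = 5. AVC there is 95/5 = $19 ≤ P, so producing beats shutting down (which would give -$124).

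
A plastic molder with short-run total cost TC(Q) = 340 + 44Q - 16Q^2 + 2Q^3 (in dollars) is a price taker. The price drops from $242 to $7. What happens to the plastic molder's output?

AVC = 44 - 16Q + 2Q^2, minimized at Q = 4 where min AVC = $12. MC = 44 - 32Q + 6Q^2.
With P = $242 above the shutdown price, P = MC gives Q = 9.
At P = $7 < min AVC = $12, price no longer covers variable cost at any output, so the firm shuts down: Q = 0.

Output falls from 9 to 0 (the firm shuts down)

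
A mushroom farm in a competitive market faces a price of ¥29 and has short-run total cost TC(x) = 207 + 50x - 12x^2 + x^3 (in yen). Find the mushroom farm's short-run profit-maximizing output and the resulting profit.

AVC = 50 - 12x + x^2; min AVC = ¥14 at x = 6. Since P = ¥29 ≥ min AVC, the firm produces.
With MC = 50 - 24x + 3x^2, P = MC on the upward-sloping part at x* = 7.
TR = 29·7 = 203. TC = 207 + 105 = 312. Profit = 203 − 312 = -¥109.
That loss of ¥109 beats the ¥207 the firm would lose by shutting down; producing recovers ¥98 of fixed cost.

Profit = -¥109 at x = 7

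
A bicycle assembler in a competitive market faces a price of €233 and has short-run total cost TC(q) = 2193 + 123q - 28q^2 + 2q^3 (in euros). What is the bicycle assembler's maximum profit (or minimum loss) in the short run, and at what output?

Profit = -€257 at q = 11

AVC = 123 - 28q + 2q^2 has its minimum €25 at q = 7; price €233 clears that bar, so the firm operates.
With MC = 123 - 56q + 6q^2, P = MC on the upward-sloping part at q* = 11.
TR = 233·11 = 2563. TC = 2193 + 627 = 2820. Profit = 2563 − 2820 = -€257.
Shutting down would mean losing the fixed cost of €2193, so operating at a loss of €257 is better by €1936.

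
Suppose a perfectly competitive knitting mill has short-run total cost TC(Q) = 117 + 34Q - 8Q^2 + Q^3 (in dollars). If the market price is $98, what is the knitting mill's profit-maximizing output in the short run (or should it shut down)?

Strip out fixed cost: VC = 34Q - 8Q^2 + Q^3. Then AVC = 34 - 8Q + Q^2 and MC = 34 - 16Q + 3Q^2.
The AVC parabola has its vertex at Q = 8/2 = 4, where AVC = 34 - 8·4 + 4^2 = $18.
Because $98 ≥ $18, revenue can cover variable cost; the firm operates.
P = MC gives -64 - 16Q + 3Q^2 = 0, with roots -8/3 and 8. Take the larger (rising MC): Q* = 8.
Check: AVC at Q = 8 is $34 ≤ P, so revenue covers variable cost.
Profit = P·Q − TC = 98·8 − 389 = $395.

Produce at Q = 8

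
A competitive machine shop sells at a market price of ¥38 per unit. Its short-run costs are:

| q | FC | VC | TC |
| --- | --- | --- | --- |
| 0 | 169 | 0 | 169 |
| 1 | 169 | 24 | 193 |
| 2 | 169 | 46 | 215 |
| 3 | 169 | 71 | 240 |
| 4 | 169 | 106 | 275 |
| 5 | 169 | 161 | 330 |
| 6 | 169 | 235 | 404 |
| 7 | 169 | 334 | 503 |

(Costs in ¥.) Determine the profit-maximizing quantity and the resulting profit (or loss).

q = 4; profit = -¥123

Profit at each row (π = 38q − TC): q=0: -169; q=1: -155; q=2: -139; q=3: -126; q=4: -123; q=5: -140; q=6: -176; q=7: -237.
Profit is maximized at q = 4. AVC there is 106/4 = ¥26.50 ≤ P, so producing beats shutting down (which would give -¥169).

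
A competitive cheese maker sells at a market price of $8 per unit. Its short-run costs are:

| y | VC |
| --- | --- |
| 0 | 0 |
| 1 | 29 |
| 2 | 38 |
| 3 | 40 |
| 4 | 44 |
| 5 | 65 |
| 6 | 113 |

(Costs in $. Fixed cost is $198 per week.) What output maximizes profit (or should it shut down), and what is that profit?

y = 0 (shut down); profit = -$198

Tabulate TR − TC: y=0: -198; y=1: -219; y=2: -220; y=3: -214; y=4: -210; y=5: -223; y=6: -263.
Profit is highest at y = 0. Equivalently, the lowest AVC in the table is 44/4 ≈ $11 at y = 4, and P = $8 falls below it — price never covers variable cost, so the firm shuts down and loses only its fixed cost.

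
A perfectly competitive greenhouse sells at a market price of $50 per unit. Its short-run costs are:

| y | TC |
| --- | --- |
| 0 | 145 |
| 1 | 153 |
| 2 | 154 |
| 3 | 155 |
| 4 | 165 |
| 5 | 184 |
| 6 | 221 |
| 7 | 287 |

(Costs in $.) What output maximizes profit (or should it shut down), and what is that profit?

Tabulate TR − TC: y=0: -145; y=1: -103; y=2: -54; y=3: -5; y=4: 35; y=5: 66; y=6: 79; y=7: 63.
Profit is maximized at y = 6. AVC there is 76/6 = $12.67 ≤ P, so producing beats shutting down (which would give -$145).

y = 6; profit = $79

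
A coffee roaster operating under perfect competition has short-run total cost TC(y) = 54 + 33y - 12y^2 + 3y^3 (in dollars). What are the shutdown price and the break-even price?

Shutdown price = $21; break-even price = $42

Shutdown price = min AVC. AVC = 33 - 12y + 3y^2, with vertex at y = 2 and minimum $21.
ATC = 54/y + 33 - 12y + 3y^2. Setting dATC/dy = −54/y^2 − 12 + 6y = 0 gives y = 3 (since 6·3^3 − 12·3^2 = 54).
min ATC = 54/3 + 33 − 12·3 + 3·3^2 = $42. That is the break-even price.
Between these two prices the firm operates at a loss; above $42 it earns a profit.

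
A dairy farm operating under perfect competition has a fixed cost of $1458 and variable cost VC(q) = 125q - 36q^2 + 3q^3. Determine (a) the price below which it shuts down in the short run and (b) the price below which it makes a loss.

Shutdown price = min AVC. AVC = 125 - 36q + 3q^2, with vertex at q = 6 and minimum $17.
ATC = 1458/q + 125 - 36q + 3q^2. Setting dATC/dq = −1458/q^2 − 36 + 6q = 0 gives q = 9 (since 6·9^3 − 36·9^2 = 1458).
min ATC = 1458/9 + 125 − 36·9 + 3·9^2 = $206. That is the break-even price.
For $17 ≤ P < $206 the firm produces at a loss; below $17 it shuts down.

Shutdown price = $17; break-even price = $206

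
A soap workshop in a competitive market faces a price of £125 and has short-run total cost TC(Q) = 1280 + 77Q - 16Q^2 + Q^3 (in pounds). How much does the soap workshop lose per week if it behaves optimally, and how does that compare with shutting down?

Profit = -£128 at Q = 12

AVC = 77 - 16Q + Q^2; min AVC = £13 at Q = 8. Since P = £125 ≥ min AVC, the firm produces.
With MC = 77 - 32Q + 3Q^2, P = MC on the upward-sloping part at Q* = 12.
TR = 125·12 = 1500. TC = 1280 + 348 = 1628. Profit = 1500 − 1628 = -£128.
Shutting down would mean losing the fixed cost of £1280, so operating at a loss of £128 is better by £1152.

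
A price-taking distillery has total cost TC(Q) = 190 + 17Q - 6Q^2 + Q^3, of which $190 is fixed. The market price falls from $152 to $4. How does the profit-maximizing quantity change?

Output falls from 9 to 0 (the firm shuts down)

MC = 17 - 12Q + 3Q^2; the shutdown threshold is min AVC = $8 (at Q = 3).
At P = $152 ≥ min AVC, set P = MC on the rising branch: Q = 9.
At P = $4 < min AVC = $8, price no longer covers variable cost at any output, so the firm shuts down: Q = 0.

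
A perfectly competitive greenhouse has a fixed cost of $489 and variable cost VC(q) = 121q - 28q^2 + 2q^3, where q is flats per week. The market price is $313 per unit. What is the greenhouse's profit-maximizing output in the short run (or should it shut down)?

Variable cost is VC = 121q - 28q^2 + 2q^3, so AVC = VC/q = 121 - 28q + 2q^2 and MC = dTC/dq = 121 - 56q + 6q^2.
AVC is minimized where dAVC/dq = -28 + 4q = 0, at q = 7; min AVC = 121 - 28·7 + 2·7^2 = $23.
P = $313 exceeds min AVC = $23, so the firm stays open.
Set P = MC: 313 = 121 - 56q + 6q^2 → -192 - 56q + 6q^2 = 0. The roots are q = -8/3 and q = 12; the profit-maximizing output is on the rising part of MC, so q* = 12.
Check: AVC at q = 12 is $73 ≤ P, so revenue covers variable cost.
Profit = P·q − TC = 313·12 − 1365 = $2391.

Produce at q = 12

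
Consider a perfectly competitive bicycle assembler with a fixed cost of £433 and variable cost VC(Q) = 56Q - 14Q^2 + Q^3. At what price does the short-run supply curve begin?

Short-run supply begins at min AVC. From VC = 56Q - 14Q^2 + Q^3, AVC = 56 - 14Q + Q^2.
At the minimum of AVC, MC = AVC. MC = 56 - 28Q + 3Q^2; setting MC = AVC gives 2Q^2 - 14Q = 0, so Q = 7. min AVC = 7.
So the shutdown price is £7.

£7 per unit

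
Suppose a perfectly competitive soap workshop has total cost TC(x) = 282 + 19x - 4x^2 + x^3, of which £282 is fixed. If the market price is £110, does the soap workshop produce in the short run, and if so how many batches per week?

Variable cost is VC = 19x - 4x^2 + x^3, so AVC = VC/x = 19 - 4x + x^2 and MC = dTC/dx = 19 - 8x + 3x^2.
The AVC parabola has its vertex at x = 4/2 = 2, where AVC = 19 - 4·2 + 2^2 = £15.
Since P = £110 ≥ min AVC = £15, price covers variable cost and the firm should produce.
P = MC gives -91 - 8x + 3x^2 = 0, with roots -13/3 and 7. Take the larger (rising MC): x* = 7.
Check: AVC at x = 7 is £40 ≤ P, so revenue covers variable cost.
Profit = P·x − TC = 110·7 − 562 = £208.

Produce at x = 7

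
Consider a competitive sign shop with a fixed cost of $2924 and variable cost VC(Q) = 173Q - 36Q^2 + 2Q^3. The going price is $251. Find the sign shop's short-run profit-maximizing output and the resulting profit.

Profit = -$220 at Q = 13

AVC = 173 - 36Q + 2Q^2; min AVC = $11 at Q = 9. Since P = $251 ≥ min AVC, the firm produces.
MC = 173 - 72Q + 6Q^2. Setting P = MC and taking the root on the rising branch gives Q* = 13.
TR = 251·13 = 3263. TC = 2924 + 559 = 3483. Profit = 3263 − 3483 = -$220.
By producing, the firm covers all variable cost plus $2704 of fixed cost; shutting down would lose the full $2924.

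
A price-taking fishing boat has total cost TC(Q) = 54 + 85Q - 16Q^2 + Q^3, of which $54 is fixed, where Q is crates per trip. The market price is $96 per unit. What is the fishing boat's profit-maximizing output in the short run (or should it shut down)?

Strip out fixed cost: VC = 85Q - 16Q^2 + Q^3. Then AVC = 85 - 16Q + Q^2 and MC = 85 - 32Q + 3Q^2.
The AVC parabola has its vertex at Q = 16/2 = 8, where AVC = 85 - 16·8 + 8^2 = $21.
Since P = $96 ≥ min AVC = $21, price covers variable cost and the firm should produce.
Set P = MC: 96 = 85 - 32Q + 3Q^2 → -11 - 32Q + 3Q^2 = 0. The roots are Q = -1/3 and Q = 11; the profit-maximizing output is on the rising part of MC, so Q* = 11.
Check: AVC at Q = 11 is $30 ≤ P, so revenue covers variable cost.
Profit = P·Q − TC = 96·11 − 384 = $672.

Produce at Q = 11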